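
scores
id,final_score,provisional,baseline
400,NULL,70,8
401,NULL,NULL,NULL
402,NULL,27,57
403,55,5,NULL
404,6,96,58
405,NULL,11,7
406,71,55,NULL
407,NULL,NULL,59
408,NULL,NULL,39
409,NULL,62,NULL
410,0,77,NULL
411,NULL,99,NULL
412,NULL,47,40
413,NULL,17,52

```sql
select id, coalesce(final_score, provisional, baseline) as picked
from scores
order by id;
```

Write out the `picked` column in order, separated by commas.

id=400: final_score=NULL, provisional=70 → 70
id=401: final_score=NULL, provisional=NULL, baseline=NULL (all NULL) → NULL
id=402: final_score=NULL, provisional=27 → 27
id=403: final_score=55 → 55
id=404: final_score=6 → 6
id=405: final_score=NULL, provisional=11 → 11
id=406: final_score=71 → 71
id=407: final_score=NULL, provisional=NULL, baseline=59 → 59
id=408: final_score=NULL, provisional=NULL, baseline=39 → 39
id=409: final_score=NULL, provisional=62 → 62
id=410: final_score=0 → 0
id=411: final_score=NULL, provisional=99 → 99
id=412: final_score=NULL, provisional=47 → 47
id=413: final_score=NULL, provisional=17 → 17

70, NULL, 27, 55, 6, 11, 71, 59, 39, 62, 0, 99, 47, 17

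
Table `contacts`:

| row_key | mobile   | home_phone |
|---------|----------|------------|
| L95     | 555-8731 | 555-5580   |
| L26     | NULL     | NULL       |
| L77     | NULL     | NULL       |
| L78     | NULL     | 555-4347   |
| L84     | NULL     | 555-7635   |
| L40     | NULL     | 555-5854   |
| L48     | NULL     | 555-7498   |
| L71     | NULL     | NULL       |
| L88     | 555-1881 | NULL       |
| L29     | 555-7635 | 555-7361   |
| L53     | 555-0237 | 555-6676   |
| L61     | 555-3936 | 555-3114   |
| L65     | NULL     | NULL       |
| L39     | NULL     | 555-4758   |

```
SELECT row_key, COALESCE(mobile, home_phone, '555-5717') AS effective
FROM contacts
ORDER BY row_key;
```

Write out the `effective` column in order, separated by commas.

row_key=L26: mobile=NULL, home_phone=NULL, → literal 555-5717 → 555-5717
row_key=L29: mobile=555-7635 → 555-7635
row_key=L39: mobile=NULL, home_phone=555-4758 → 555-4758
row_key=L40: mobile=NULL, home_phone=555-5854 → 555-5854
row_key=L48: mobile=NULL, home_phone=555-7498 → 555-7498
row_key=L53: mobile=555-0237 → 555-0237
row_key=L61: mobile=555-3936 → 555-3936
row_key=L65: mobile=NULL, home_phone=NULL, → literal 555-5717 → 555-5717
row_key=L71: mobile=NULL, home_phone=NULL, → literal 555-5717 → 555-5717
row_key=L77: mobile=NULL, home_phone=NULL, → literal 555-5717 → 555-5717
row_key=L78: mobile=NULL, home_phone=555-4347 → 555-4347
row_key=L84: mobile=NULL, home_phone=555-7635 → 555-7635
row_key=L88: mobile=555-1881 → 555-1881
row_key=L95: mobile=555-8731 → 555-8731

555-5717, 555-7635, 555-4758, 555-5854, 555-7498, 555-0237, 555-3936, 555-5717, 555-5717, 555-5717, 555-4347, 555-7635, 555-1881, 555-8731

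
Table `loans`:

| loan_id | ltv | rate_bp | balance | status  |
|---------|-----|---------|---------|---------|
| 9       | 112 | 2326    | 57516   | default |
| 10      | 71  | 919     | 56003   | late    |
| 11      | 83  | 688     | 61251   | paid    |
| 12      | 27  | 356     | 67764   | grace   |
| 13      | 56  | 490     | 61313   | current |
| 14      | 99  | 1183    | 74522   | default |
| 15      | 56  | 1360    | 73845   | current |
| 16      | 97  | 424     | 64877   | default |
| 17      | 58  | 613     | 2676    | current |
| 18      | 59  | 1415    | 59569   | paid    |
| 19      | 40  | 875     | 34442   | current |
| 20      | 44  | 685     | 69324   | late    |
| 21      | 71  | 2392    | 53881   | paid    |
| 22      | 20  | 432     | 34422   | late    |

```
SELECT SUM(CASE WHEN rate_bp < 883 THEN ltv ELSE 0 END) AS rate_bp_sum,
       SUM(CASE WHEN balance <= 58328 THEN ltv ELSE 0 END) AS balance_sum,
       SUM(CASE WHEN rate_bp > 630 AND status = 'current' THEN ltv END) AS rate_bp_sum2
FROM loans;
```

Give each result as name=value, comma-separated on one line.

rate_bp_sum=425, balance_sum=372, rate_bp_sum2=96

[rate_bp_sum: rate_bp < 883]
loan_id=9: ✗
loan_id=10: ✗
loan_id=11: ✓ → 83
loan_id=12: ✓ → 27
loan_id=13: ✓ → 56
loan_id=14: ✗
loan_id=15: ✗
loan_id=16: ✓ → 97
loan_id=17: ✓ → 58
loan_id=18: ✗
loan_id=19: ✓ → 40
loan_id=20: ✓ → 44
loan_id=21: ✗
loan_id=22: ✓ → 20
rate_bp_sum = 83 + 27 + 56 + 97 + 58 + 40 + 44 + 20 = 425
—
[balance_sum: balance <= 58328]
loan_id=9: ✓ → 112
loan_id=10: ✓ → 71
loan_id=11: ✗
loan_id=12: ✗
loan_id=13: ✗
loan_id=14: ✗
loan_id=15: ✗
loan_id=16: ✗
loan_id=17: ✓ → 58
loan_id=18: ✗
loan_id=19: ✓ → 40
loan_id=20: ✗
loan_id=21: ✓ → 71
loan_id=22: ✓ → 20
balance_sum = 112 + 71 + 58 + 40 + 71 + 20 = 372
—
[rate_bp_sum2: rate_bp > 630 AND status = 'current']
loan_id=9: ✗
loan_id=10: ✗
loan_id=11: ✗
loan_id=12: ✗
loan_id=13: ✗
loan_id=14: ✗
loan_id=15: ✓ → 56
loan_id=16: ✗
loan_id=17: ✗
loan_id=18: ✗
loan_id=19: ✓ → 40
loan_id=20: ✗
loan_id=21: ✗
loan_id=22: ✗
rate_bp_sum2 = 56 + 40 = 96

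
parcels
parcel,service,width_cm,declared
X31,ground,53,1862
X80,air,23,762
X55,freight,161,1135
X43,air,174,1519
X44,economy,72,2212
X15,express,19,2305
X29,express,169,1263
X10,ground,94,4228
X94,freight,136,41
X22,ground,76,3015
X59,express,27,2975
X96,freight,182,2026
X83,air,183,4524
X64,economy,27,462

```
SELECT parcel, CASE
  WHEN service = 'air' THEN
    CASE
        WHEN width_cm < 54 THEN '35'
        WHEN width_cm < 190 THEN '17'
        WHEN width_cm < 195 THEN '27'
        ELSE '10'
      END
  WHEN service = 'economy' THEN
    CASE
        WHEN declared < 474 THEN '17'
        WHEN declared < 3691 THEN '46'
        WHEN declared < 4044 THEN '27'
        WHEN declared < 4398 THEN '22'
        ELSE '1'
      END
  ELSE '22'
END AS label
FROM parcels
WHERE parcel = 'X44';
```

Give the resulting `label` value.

46

parcel = X44: service=economy, width_cm=72, declared=2212.
service='economy' → inner[declared < 3691] → 46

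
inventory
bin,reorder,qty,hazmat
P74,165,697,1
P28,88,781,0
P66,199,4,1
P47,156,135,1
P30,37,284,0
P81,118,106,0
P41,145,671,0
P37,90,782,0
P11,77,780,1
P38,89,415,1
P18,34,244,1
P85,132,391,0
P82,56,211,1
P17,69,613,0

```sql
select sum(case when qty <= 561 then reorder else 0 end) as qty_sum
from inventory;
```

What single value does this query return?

821

bin=P74: ✗
bin=P28: ✗
bin=P66: ✓ → 199
bin=P47: ✓ → 156
bin=P30: ✓ → 37
bin=P81: ✓ → 118
bin=P41: ✗
bin=P37: ✗
bin=P11: ✗
bin=P38: ✓ → 89
bin=P18: ✓ → 34
bin=P85: ✓ → 132
bin=P82: ✓ → 56
bin=P17: ✗
qty_sum = 199 + 156 + 37 + 118 + 89 + 34 + 132 + 56 = 821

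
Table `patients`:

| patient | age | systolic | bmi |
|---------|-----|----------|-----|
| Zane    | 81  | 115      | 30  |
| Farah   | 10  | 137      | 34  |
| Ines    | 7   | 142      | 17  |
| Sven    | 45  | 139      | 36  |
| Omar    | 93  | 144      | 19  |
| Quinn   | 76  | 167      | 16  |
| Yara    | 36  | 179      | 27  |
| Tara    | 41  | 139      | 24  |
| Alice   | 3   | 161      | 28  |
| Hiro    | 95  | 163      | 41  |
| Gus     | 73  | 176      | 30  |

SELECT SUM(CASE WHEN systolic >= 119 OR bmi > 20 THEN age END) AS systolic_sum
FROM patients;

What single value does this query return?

patient=Zane: ✓ → 81
patient=Farah: ✓ → 10
patient=Ines: ✓ → 7
patient=Sven: ✓ → 45
patient=Omar: ✓ → 93
patient=Quinn: ✓ → 76
patient=Yara: ✓ → 36
patient=Tara: ✓ → 41
patient=Alice: ✓ → 3
patient=Hiro: ✓ → 95
patient=Gus: ✓ → 73
systolic_sum = 81 + 10 + 7 + 45 + 93 + 76 + 36 + 41 + 3 + 95 + 73 = 560

560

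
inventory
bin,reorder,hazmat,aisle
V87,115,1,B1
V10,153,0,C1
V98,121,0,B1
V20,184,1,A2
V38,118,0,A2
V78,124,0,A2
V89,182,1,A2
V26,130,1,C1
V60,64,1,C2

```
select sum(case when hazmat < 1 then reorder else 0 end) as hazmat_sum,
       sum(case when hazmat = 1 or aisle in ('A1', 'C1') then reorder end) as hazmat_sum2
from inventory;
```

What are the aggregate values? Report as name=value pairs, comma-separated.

[hazmat_sum: hazmat < 1]
bin=V87: ✗
bin=V10: ✓ → 153
bin=V98: ✓ → 121
bin=V20: ✗
bin=V38: ✓ → 118
bin=V78: ✓ → 124
bin=V89: ✗
bin=V26: ✗
bin=V60: ✗
hazmat_sum = 153 + 121 + 118 + 124 = 516
—
[hazmat_sum2: hazmat = 1 or aisle in ('A1', 'C1')]
bin=V87: ✓ → 115
bin=V10: ✓ → 153
bin=V98: ✗
bin=V20: ✓ → 184
bin=V38: ✗
bin=V78: ✗
bin=V89: ✓ → 182
bin=V26: ✓ → 130
bin=V60: ✓ → 64
hazmat_sum2 = 115 + 153 + 184 + 182 + 130 + 64 = 828

hazmat_sum=516, hazmat_sum2=828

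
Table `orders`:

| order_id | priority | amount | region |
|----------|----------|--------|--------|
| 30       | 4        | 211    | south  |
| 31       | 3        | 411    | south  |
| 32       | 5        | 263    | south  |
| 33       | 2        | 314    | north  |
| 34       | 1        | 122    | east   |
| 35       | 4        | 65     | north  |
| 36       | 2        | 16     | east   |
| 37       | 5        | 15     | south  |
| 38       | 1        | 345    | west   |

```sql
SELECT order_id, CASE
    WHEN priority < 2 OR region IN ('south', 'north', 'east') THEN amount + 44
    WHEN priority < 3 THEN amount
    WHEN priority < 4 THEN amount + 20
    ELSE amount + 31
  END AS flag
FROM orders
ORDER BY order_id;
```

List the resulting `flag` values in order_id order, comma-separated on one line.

order_id=30: priority < 2 OR region IN ('south', 'north', 'east') → 255
order_id=31: priority < 2 OR region IN ('south', 'north', 'east') → 455
order_id=32: priority < 2 OR region IN ('south', 'north', 'east') → 307
order_id=33: priority < 2 OR region IN ('south', 'north', 'east') → 358
order_id=34: priority < 2 OR region IN ('south', 'north', 'east') → 166
order_id=35: priority < 2 OR region IN ('south', 'north', 'east') → 109
order_id=36: priority < 2 OR region IN ('south', 'north', 'east') → 60
order_id=37: priority < 2 OR region IN ('south', 'north', 'east') → 59
order_id=38: priority < 2 OR region IN ('south', 'north', 'east') → 389

255, 455, 307, 358, 166, 109, 60, 59, 389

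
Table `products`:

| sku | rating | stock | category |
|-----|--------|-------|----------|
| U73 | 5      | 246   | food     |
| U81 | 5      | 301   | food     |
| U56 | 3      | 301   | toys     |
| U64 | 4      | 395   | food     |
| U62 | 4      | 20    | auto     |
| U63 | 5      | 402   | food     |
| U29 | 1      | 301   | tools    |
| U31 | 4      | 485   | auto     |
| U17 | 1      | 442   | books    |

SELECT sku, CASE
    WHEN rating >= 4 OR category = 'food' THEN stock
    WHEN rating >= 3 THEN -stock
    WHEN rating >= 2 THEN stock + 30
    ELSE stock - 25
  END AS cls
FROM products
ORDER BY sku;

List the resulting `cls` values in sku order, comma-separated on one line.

417, 276, 485, -301, 20, 402, 395, 246, 301

sku=U17: ELSE → 417
sku=U29: ELSE → 276
sku=U31: rating >= 4 OR category = 'food' → 485
sku=U56: rating >= 3 → -301
sku=U62: rating >= 4 OR category = 'food' → 20
sku=U63: rating >= 4 OR category = 'food' → 402
sku=U64: rating >= 4 OR category = 'food' → 395
sku=U73: rating >= 4 OR category = 'food' → 246
sku=U81: rating >= 4 OR category = 'food' → 301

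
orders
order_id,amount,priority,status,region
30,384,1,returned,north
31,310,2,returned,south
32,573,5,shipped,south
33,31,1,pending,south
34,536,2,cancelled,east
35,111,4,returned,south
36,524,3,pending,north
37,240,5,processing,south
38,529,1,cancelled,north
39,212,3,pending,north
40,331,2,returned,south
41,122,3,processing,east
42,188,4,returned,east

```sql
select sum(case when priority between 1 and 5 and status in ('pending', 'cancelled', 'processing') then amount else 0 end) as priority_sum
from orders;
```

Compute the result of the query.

order_id=30: ✗
order_id=31: ✗
order_id=32: ✗
order_id=33: ✓ → 31
order_id=34: ✓ → 536
order_id=35: ✗
order_id=36: ✓ → 524
order_id=37: ✓ → 240
order_id=38: ✓ → 529
order_id=39: ✓ → 212
order_id=40: ✗
order_id=41: ✓ → 122
order_id=42: ✗
priority_sum = 31 + 536 + 524 + 240 + 529 + 212 + 122 = 2194

2194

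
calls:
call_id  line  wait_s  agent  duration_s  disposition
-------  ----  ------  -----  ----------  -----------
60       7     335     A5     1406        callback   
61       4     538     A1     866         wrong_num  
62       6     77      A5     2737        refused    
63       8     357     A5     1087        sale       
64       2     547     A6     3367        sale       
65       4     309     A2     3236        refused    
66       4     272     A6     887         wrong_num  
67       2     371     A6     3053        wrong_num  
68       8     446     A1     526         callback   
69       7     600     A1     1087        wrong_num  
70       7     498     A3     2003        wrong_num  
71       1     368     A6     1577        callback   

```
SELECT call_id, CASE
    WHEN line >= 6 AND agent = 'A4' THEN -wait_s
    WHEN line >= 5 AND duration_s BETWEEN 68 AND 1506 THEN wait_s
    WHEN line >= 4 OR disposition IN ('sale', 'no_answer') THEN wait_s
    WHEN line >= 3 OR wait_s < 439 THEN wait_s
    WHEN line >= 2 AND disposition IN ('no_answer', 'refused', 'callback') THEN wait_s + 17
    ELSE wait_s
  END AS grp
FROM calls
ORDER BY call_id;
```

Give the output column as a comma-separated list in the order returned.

call_id=60: line >= 5 AND duration_s BETWEEN 68 AND 1506 → 335
call_id=61: line >= 4 OR disposition IN ('sale', 'no_answer') → 538
call_id=62: line >= 4 OR disposition IN ('sale', 'no_answer') → 77
call_id=63: line >= 5 AND duration_s BETWEEN 68 AND 1506 → 357
call_id=64: line >= 4 OR disposition IN ('sale', 'no_answer') → 547
call_id=65: line >= 4 OR disposition IN ('sale', 'no_answer') → 309
call_id=66: line >= 4 OR disposition IN ('sale', 'no_answer') → 272
call_id=67: line >= 3 OR wait_s < 439 → 371
call_id=68: line >= 5 AND duration_s BETWEEN 68 AND 1506 → 446
call_id=69: line >= 5 AND duration_s BETWEEN 68 AND 1506 → 600
call_id=70: line >= 4 OR disposition IN ('sale', 'no_answer') → 498
call_id=71: line >= 3 OR wait_s < 439 → 368

335, 538, 77, 357, 547, 309, 272, 371, 446, 600, 498, 368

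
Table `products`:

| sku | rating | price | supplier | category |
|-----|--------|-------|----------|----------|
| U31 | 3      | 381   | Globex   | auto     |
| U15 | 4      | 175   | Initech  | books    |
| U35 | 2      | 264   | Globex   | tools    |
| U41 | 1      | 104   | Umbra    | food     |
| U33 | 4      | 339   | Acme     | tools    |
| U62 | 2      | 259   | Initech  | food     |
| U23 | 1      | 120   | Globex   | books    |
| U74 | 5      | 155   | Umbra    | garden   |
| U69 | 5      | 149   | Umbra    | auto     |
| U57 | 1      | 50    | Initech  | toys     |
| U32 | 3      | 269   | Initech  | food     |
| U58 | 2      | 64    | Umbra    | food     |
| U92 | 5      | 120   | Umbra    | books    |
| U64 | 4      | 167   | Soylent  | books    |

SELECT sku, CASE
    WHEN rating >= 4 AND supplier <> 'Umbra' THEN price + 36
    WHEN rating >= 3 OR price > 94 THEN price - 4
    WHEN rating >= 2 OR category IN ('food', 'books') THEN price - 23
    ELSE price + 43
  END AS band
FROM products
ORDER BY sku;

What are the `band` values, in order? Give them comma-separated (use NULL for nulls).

sku=U15: rating >= 4 AND supplier <> 'Umbra' → 211
sku=U23: rating >= 3 OR price > 94 → 116
sku=U31: rating >= 3 OR price > 94 → 377
sku=U32: rating >= 3 OR price > 94 → 265
sku=U33: rating >= 4 AND supplier <> 'Umbra' → 375
sku=U35: rating >= 3 OR price > 94 → 260
sku=U41: rating >= 3 OR price > 94 → 100
sku=U57: ELSE → 93
sku=U58: rating >= 2 OR category IN ('food', 'books') → 41
sku=U62: rating >= 3 OR price > 94 → 255
sku=U64: rating >= 4 AND supplier <> 'Umbra' → 203
sku=U69: rating >= 3 OR price > 94 → 145
sku=U74: rating >= 3 OR price > 94 → 151
sku=U92: rating >= 3 OR price > 94 → 116

211, 116, 377, 265, 375, 260, 100, 93, 41, 255, 203, 145, 151, 116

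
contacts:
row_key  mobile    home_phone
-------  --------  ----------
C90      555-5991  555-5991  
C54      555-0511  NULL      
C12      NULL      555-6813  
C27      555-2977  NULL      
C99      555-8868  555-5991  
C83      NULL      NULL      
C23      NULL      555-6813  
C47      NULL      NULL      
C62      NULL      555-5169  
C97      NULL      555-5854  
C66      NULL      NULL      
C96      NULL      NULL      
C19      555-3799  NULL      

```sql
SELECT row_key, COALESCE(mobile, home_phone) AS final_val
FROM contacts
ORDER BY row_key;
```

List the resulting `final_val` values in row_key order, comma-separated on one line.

555-6813, 555-3799, 555-6813, 555-2977, NULL, 555-0511, 555-5169, NULL, NULL, 555-5991, NULL, 555-5854, 555-8868

row_key=C12: mobile=NULL, home_phone=555-6813 → 555-6813
row_key=C19: mobile=555-3799 → 555-3799
row_key=C23: mobile=NULL, home_phone=555-6813 → 555-6813
row_key=C27: mobile=555-2977 → 555-2977
row_key=C47: mobile=NULL, home_phone=NULL (all NULL) → NULL
row_key=C54: mobile=555-0511 → 555-0511
row_key=C62: mobile=NULL, home_phone=555-5169 → 555-5169
row_key=C66: mobile=NULL, home_phone=NULL (all NULL) → NULL
row_key=C83: mobile=NULL, home_phone=NULL (all NULL) → NULL
row_key=C90: mobile=555-5991 → 555-5991
row_key=C96: mobile=NULL, home_phone=NULL (all NULL) → NULL
row_key=C97: mobile=NULL, home_phone=555-5854 → 555-5854
row_key=C99: mobile=555-8868 → 555-8868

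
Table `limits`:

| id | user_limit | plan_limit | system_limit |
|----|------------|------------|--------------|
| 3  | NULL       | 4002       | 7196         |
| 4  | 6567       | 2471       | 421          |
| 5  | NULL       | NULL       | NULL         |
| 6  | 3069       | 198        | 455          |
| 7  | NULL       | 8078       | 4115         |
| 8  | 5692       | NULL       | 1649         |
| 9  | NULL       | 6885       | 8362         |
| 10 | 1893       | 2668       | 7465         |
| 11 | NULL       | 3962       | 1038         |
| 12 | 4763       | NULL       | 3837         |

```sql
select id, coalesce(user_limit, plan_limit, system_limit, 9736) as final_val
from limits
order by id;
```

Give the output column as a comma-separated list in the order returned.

id=3: user_limit=NULL, plan_limit=4002 → 4002
id=4: user_limit=6567 → 6567
id=5: user_limit=NULL, plan_limit=NULL, system_limit=NULL, → literal 9736 → 9736
id=6: user_limit=3069 → 3069
id=7: user_limit=NULL, plan_limit=8078 → 8078
id=8: user_limit=5692 → 5692
id=9: user_limit=NULL, plan_limit=6885 → 6885
id=10: user_limit=1893 → 1893
id=11: user_limit=NULL, plan_limit=3962 → 3962
id=12: user_limit=4763 → 4763

4002, 6567, 9736, 3069, 8078, 5692, 6885, 1893, 3962, 4763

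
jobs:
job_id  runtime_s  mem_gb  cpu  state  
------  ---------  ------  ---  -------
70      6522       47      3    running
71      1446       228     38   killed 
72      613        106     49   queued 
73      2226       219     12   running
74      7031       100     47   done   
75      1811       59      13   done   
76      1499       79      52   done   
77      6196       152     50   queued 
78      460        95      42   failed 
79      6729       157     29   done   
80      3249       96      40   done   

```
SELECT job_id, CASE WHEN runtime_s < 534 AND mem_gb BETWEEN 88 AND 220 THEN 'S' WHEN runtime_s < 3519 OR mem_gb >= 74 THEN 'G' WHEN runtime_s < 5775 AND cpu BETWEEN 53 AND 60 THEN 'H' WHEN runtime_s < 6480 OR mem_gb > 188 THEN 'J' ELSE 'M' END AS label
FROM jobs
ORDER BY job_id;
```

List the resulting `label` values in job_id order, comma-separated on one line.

job_id=70: ELSE → M
job_id=71: runtime_s < 3519 OR mem_gb >= 74 → G
job_id=72: runtime_s < 3519 OR mem_gb >= 74 → G
job_id=73: runtime_s < 3519 OR mem_gb >= 74 → G
job_id=74: runtime_s < 3519 OR mem_gb >= 74 → G
job_id=75: runtime_s < 3519 OR mem_gb >= 74 → G
job_id=76: runtime_s < 3519 OR mem_gb >= 74 → G
job_id=77: runtime_s < 3519 OR mem_gb >= 74 → G
job_id=78: runtime_s < 534 AND mem_gb BETWEEN 88 AND 220 → S
job_id=79: runtime_s < 3519 OR mem_gb >= 74 → G
job_id=80: runtime_s < 3519 OR mem_gb >= 74 → G

M, G, G, G, G, G, G, G, S, G, G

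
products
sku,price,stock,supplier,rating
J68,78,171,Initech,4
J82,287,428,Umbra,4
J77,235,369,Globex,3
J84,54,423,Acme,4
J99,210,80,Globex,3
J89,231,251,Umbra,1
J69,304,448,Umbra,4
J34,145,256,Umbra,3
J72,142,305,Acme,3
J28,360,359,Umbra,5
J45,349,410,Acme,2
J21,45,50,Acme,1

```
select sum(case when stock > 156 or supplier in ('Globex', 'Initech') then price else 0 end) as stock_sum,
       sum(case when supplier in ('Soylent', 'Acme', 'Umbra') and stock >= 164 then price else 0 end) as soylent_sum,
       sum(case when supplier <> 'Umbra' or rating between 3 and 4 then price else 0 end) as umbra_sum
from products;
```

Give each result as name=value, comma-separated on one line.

stock_sum=2395, soylent_sum=1872, umbra_sum=1849

[stock_sum: stock > 156 or supplier in ('Globex', 'Initech')]
sku=J68: ✓ → 78
sku=J82: ✓ → 287
sku=J77: ✓ → 235
sku=J84: ✓ → 54
sku=J99: ✓ → 210
sku=J89: ✓ → 231
sku=J69: ✓ → 304
sku=J34: ✓ → 145
sku=J72: ✓ → 142
sku=J28: ✓ → 360
sku=J45: ✓ → 349
sku=J21: ✗
stock_sum = 78 + 287 + 235 + 54 + 210 + 231 + 304 + 145 + 142 + 360 + 349 = 2395
—
[soylent_sum: supplier in ('Soylent', 'Acme', 'Umbra') and stock >= 164]
sku=J68: ✗
sku=J82: ✓ → 287
sku=J77: ✗
sku=J84: ✓ → 54
sku=J99: ✗
sku=J89: ✓ → 231
sku=J69: ✓ → 304
sku=J34: ✓ → 145
sku=J72: ✓ → 142
sku=J28: ✓ → 360
sku=J45: ✓ → 349
sku=J21: ✗
soylent_sum = 287 + 54 + 231 + 304 + 145 + 142 + 360 + 349 = 1872
—
[umbra_sum: supplier <> 'Umbra' or rating between 3 and 4]
sku=J68: ✓ → 78
sku=J82: ✓ → 287
sku=J77: ✓ → 235
sku=J84: ✓ → 54
sku=J99: ✓ → 210
sku=J89: ✗
sku=J69: ✓ → 304
sku=J34: ✓ → 145
sku=J72: ✓ → 142
sku=J28: ✗
sku=J45: ✓ → 349
sku=J21: ✓ → 45
umbra_sum = 78 + 287 + 235 + 54 + 210 + 304 + 145 + 142 + 349 + 45 = 1849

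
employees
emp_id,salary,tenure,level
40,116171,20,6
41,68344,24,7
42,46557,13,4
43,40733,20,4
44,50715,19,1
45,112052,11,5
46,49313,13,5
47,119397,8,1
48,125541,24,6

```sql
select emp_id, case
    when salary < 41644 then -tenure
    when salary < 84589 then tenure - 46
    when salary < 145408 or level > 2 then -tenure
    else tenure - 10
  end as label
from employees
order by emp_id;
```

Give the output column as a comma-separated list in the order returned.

emp_id=40: salary < 145408 or level > 2 → -20
emp_id=41: salary < 84589 → -22
emp_id=42: salary < 84589 → -33
emp_id=43: salary < 41644 → -20
emp_id=44: salary < 84589 → -27
emp_id=45: salary < 145408 or level > 2 → -11
emp_id=46: salary < 84589 → -33
emp_id=47: salary < 145408 or level > 2 → -8
emp_id=48: salary < 145408 or level > 2 → -24

-20, -22, -33, -20, -27, -11, -33, -8, -24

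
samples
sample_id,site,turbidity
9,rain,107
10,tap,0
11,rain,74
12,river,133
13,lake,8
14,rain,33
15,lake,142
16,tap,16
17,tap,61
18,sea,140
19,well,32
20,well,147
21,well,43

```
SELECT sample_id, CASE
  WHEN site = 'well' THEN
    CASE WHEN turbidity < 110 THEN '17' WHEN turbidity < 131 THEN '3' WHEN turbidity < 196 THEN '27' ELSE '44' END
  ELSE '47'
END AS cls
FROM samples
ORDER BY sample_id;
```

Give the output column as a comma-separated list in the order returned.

sample_id=9: site='rain' → outer ELSE → 47
sample_id=10: site='tap' → outer ELSE → 47
sample_id=11: site='rain' → outer ELSE → 47
sample_id=12: site='river' → outer ELSE → 47
sample_id=13: site='lake' → outer ELSE → 47
sample_id=14: site='rain' → outer ELSE → 47
sample_id=15: site='lake' → outer ELSE → 47
sample_id=16: site='tap' → outer ELSE → 47
sample_id=17: site='tap' → outer ELSE → 47
sample_id=18: site='sea' → outer ELSE → 47
sample_id=19: site='well' → inner[turbidity < 110] → 17
sample_id=20: site='well' → inner[turbidity < 196] → 27
sample_id=21: site='well' → inner[turbidity < 110] → 17

47, 47, 47, 47, 47, 47, 47, 47, 47, 47, 17, 27, 17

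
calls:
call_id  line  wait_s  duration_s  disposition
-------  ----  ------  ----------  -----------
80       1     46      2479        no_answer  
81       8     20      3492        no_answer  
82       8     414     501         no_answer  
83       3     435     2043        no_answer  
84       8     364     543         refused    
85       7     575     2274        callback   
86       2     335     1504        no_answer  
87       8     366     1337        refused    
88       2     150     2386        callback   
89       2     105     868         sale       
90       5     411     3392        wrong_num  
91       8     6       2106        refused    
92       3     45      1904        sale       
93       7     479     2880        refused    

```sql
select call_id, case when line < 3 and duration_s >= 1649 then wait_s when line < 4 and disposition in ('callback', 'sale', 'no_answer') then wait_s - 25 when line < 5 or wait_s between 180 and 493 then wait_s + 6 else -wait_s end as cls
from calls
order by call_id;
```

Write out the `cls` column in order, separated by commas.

call_id=80: line < 3 and duration_s >= 1649 → 46
call_id=81: ELSE → -20
call_id=82: line < 5 or wait_s between 180 and 493 → 420
call_id=83: line < 4 and disposition in ('callback', 'sale', 'no_answer') → 410
call_id=84: line < 5 or wait_s between 180 and 493 → 370
call_id=85: ELSE → -575
call_id=86: line < 4 and disposition in ('callback', 'sale', 'no_answer') → 310
call_id=87: line < 5 or wait_s between 180 and 493 → 372
call_id=88: line < 3 and duration_s >= 1649 → 150
call_id=89: line < 4 and disposition in ('callback', 'sale', 'no_answer') → 80
call_id=90: line < 5 or wait_s between 180 and 493 → 417
call_id=91: ELSE → -6
call_id=92: line < 4 and disposition in ('callback', 'sale', 'no_answer') → 20
call_id=93: line < 5 or wait_s between 180 and 493 → 485

46, -20, 420, 410, 370, -575, 310, 372, 150, 80, 417, -6, 20, 485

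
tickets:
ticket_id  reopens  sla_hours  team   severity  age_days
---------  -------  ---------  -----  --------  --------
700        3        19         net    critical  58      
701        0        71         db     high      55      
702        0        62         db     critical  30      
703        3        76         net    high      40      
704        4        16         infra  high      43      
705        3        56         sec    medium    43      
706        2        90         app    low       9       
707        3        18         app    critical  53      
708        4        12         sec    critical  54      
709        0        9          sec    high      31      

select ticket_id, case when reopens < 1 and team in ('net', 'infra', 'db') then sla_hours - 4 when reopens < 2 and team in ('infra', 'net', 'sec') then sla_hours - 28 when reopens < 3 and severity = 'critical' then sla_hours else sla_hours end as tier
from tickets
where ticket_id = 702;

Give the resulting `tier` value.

ticket_id = 702: reopens=0, sla_hours=62, team=db, severity=critical, age_days=30.
reopens < 1 and team in ('net', 'infra', 'db') → true → 58

58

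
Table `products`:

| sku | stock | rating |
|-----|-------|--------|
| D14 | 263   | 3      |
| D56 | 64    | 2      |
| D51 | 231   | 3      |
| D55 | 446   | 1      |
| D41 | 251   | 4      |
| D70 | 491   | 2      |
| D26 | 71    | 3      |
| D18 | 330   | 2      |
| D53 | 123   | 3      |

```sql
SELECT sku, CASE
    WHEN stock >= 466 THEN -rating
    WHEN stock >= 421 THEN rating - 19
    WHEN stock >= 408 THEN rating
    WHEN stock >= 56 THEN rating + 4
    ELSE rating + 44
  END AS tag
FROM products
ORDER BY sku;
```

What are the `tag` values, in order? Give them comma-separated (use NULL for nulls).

sku=D14: stock >= 56 → 7
sku=D18: stock >= 56 → 6
sku=D26: stock >= 56 → 7
sku=D41: stock >= 56 → 8
sku=D51: stock >= 56 → 7
sku=D53: stock >= 56 → 7
sku=D55: stock >= 421 → -18
sku=D56: stock >= 56 → 6
sku=D70: stock >= 466 → -2

7, 6, 7, 8, 7, 7, -18, 6, -2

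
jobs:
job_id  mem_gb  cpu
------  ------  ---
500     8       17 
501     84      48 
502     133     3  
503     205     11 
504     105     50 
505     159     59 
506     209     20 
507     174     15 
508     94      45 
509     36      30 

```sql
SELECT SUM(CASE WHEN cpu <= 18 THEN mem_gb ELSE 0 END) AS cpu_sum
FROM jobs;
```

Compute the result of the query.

520

job_id=500: ✓ → 8
job_id=501: ✗
job_id=502: ✓ → 133
job_id=503: ✓ → 205
job_id=504: ✗
job_id=505: ✗
job_id=506: ✗
job_id=507: ✓ → 174
job_id=508: ✗
job_id=509: ✗
cpu_sum = 8 + 133 + 205 + 174 = 520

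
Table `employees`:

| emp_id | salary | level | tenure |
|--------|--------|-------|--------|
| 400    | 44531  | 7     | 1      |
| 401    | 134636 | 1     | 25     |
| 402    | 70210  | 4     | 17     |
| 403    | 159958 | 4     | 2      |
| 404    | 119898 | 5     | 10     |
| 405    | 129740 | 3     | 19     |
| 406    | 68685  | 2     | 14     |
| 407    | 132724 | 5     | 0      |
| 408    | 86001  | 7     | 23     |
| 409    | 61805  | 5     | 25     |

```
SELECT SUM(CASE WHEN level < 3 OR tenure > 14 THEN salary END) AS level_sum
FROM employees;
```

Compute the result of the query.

emp_id=400: ✗
emp_id=401: ✓ → 134636
emp_id=402: ✓ → 70210
emp_id=403: ✗
emp_id=404: ✗
emp_id=405: ✓ → 129740
emp_id=406: ✓ → 68685
emp_id=407: ✗
emp_id=408: ✓ → 86001
emp_id=409: ✓ → 61805
level_sum = 134636 + 70210 + 129740 + 68685 + 86001 + 61805 = 551077

551077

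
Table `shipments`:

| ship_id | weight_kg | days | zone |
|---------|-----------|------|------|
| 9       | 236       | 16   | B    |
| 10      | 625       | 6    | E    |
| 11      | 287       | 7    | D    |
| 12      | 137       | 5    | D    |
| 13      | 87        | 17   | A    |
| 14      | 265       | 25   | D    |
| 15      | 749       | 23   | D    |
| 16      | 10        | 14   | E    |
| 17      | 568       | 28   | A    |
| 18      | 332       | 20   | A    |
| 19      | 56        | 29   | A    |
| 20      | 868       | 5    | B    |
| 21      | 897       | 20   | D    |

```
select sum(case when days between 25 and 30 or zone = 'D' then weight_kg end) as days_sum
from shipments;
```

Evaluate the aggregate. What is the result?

2959

ship_id=9: ✗
ship_id=10: ✗
ship_id=11: ✓ → 287
ship_id=12: ✓ → 137
ship_id=13: ✗
ship_id=14: ✓ → 265
ship_id=15: ✓ → 749
ship_id=16: ✗
ship_id=17: ✓ → 568
ship_id=18: ✗
ship_id=19: ✓ → 56
ship_id=20: ✗
ship_id=21: ✓ → 897
days_sum = 287 + 137 + 265 + 749 + 568 + 56 + 897 = 2959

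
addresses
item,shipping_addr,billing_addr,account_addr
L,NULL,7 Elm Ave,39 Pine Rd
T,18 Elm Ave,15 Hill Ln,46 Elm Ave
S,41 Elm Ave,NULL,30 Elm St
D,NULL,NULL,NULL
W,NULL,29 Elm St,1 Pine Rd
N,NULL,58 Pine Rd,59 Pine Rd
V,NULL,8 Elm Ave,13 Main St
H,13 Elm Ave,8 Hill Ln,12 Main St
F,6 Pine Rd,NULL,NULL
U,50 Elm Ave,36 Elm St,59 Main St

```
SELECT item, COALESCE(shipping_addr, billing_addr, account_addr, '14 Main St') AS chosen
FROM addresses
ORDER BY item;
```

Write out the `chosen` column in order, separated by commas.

14 Main St, 6 Pine Rd, 13 Elm Ave, 7 Elm Ave, 58 Pine Rd, 41 Elm Ave, 18 Elm Ave, 50 Elm Ave, 8 Elm Ave, 29 Elm St

item=D: shipping_addr=NULL, billing_addr=NULL, account_addr=NULL, → literal 14 Main St → 14 Main St
item=F: shipping_addr=6 Pine Rd → 6 Pine Rd
item=H: shipping_addr=13 Elm Ave → 13 Elm Ave
item=L: shipping_addr=NULL, billing_addr=7 Elm Ave → 7 Elm Ave
item=N: shipping_addr=NULL, billing_addr=58 Pine Rd → 58 Pine Rd
item=S: shipping_addr=41 Elm Ave → 41 Elm Ave
item=T: shipping_addr=18 Elm Ave → 18 Elm Ave
item=U: shipping_addr=50 Elm Ave → 50 Elm Ave
item=V: shipping_addr=NULL, billing_addr=8 Elm Ave → 8 Elm Ave
item=W: shipping_addr=NULL, billing_addr=29 Elm St → 29 Elm St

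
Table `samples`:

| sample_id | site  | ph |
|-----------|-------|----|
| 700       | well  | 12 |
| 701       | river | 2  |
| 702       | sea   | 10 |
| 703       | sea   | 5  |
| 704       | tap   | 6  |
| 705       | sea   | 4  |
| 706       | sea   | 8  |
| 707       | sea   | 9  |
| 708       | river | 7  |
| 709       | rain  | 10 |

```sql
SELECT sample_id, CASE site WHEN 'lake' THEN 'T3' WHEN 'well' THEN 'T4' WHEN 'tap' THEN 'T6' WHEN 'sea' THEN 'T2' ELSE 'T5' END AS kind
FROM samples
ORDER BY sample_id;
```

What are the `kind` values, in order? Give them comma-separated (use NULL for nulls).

T4, T5, T2, T2, T6, T2, T2, T2, T5, T5

sample_id=700: site='well' → T4
sample_id=701: ELSE → T5
sample_id=702: site='sea' → T2
sample_id=703: site='sea' → T2
sample_id=704: site='tap' → T6
sample_id=705: site='sea' → T2
sample_id=706: site='sea' → T2
sample_id=707: site='sea' → T2
sample_id=708: ELSE → T5
sample_id=709: ELSE → T5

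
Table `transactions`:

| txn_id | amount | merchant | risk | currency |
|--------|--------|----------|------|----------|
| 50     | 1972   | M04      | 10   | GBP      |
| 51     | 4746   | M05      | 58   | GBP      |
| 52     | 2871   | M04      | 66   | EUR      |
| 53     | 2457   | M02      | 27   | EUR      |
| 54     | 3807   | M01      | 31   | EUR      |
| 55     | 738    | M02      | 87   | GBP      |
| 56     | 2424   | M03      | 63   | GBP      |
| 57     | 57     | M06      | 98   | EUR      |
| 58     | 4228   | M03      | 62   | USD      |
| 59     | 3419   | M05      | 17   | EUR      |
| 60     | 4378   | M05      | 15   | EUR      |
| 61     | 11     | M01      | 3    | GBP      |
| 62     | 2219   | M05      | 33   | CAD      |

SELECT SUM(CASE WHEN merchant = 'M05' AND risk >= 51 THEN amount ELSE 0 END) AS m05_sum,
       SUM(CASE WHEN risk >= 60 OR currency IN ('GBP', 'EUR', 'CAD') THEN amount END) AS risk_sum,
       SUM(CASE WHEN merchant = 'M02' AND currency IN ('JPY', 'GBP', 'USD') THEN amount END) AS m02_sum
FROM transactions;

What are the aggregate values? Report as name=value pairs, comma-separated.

[m05_sum: merchant = 'M05' AND risk >= 51]
txn_id=50: ✗
txn_id=51: ✓ → 4746
txn_id=52: ✗
txn_id=53: ✗
txn_id=54: ✗
txn_id=55: ✗
txn_id=56: ✗
txn_id=57: ✗
txn_id=58: ✗
txn_id=59: ✗
txn_id=60: ✗
txn_id=61: ✗
txn_id=62: ✗
m05_sum = 4746
—
[risk_sum: risk >= 60 OR currency IN ('GBP', 'EUR', 'CAD')]
txn_id=50: ✓ → 1972
txn_id=51: ✓ → 4746
txn_id=52: ✓ → 2871
txn_id=53: ✓ → 2457
txn_id=54: ✓ → 3807
txn_id=55: ✓ → 738
txn_id=56: ✓ → 2424
txn_id=57: ✓ → 57
txn_id=58: ✓ → 4228
txn_id=59: ✓ → 3419
txn_id=60: ✓ → 4378
txn_id=61: ✓ → 11
txn_id=62: ✓ → 2219
risk_sum = 1972 + 4746 + 2871 + 2457 + 3807 + 738 + 2424 + 57 + 4228 + 3419 + 4378 + 11 + 2219 = 33327
—
[m02_sum: merchant = 'M02' AND currency IN ('JPY', 'GBP', 'USD')]
txn_id=50: ✗
txn_id=51: ✗
txn_id=52: ✗
txn_id=53: ✗
txn_id=54: ✗
txn_id=55: ✓ → 738
txn_id=56: ✗
txn_id=57: ✗
txn_id=58: ✗
txn_id=59: ✗
txn_id=60: ✗
txn_id=61: ✗
txn_id=62: ✗
m02_sum = 738

m05_sum=4746, risk_sum=33327, m02_sum=738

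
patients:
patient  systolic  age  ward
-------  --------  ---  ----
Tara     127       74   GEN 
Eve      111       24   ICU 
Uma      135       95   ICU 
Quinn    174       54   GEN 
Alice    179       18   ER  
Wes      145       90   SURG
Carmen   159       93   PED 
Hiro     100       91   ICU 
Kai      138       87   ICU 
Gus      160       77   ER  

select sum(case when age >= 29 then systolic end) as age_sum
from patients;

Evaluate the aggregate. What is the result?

patient=Tara: ✓ → 127
patient=Eve: ✗
patient=Uma: ✓ → 135
patient=Quinn: ✓ → 174
patient=Alice: ✗
patient=Wes: ✓ → 145
patient=Carmen: ✓ → 159
patient=Hiro: ✓ → 100
patient=Kai: ✓ → 138
patient=Gus: ✓ → 160
age_sum = 127 + 135 + 174 + 145 + 159 + 100 + 138 + 160 = 1138

1138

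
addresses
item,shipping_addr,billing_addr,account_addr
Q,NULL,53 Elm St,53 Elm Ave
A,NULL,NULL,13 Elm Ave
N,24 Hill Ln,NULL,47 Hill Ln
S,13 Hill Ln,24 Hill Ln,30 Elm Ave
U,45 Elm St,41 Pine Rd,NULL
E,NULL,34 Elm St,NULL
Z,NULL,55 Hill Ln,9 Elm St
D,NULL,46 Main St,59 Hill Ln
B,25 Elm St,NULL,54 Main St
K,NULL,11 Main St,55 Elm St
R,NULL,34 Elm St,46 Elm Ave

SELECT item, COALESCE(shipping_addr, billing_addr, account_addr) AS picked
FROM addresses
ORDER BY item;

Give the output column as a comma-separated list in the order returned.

item=A: shipping_addr=NULL, billing_addr=NULL, account_addr=13 Elm Ave → 13 Elm Ave
item=B: shipping_addr=25 Elm St → 25 Elm St
item=D: shipping_addr=NULL, billing_addr=46 Main St → 46 Main St
item=E: shipping_addr=NULL, billing_addr=34 Elm St → 34 Elm St
item=K: shipping_addr=NULL, billing_addr=11 Main St → 11 Main St
item=N: shipping_addr=24 Hill Ln → 24 Hill Ln
item=Q: shipping_addr=NULL, billing_addr=53 Elm St → 53 Elm St
item=R: shipping_addr=NULL, billing_addr=34 Elm St → 34 Elm St
item=S: shipping_addr=13 Hill Ln → 13 Hill Ln
item=U: shipping_addr=45 Elm St → 45 Elm St
item=Z: shipping_addr=NULL, billing_addr=55 Hill Ln → 55 Hill Ln

13 Elm Ave, 25 Elm St, 46 Main St, 34 Elm St, 11 Main St, 24 Hill Ln, 53 Elm St, 34 Elm St, 13 Hill Ln, 45 Elm St, 55 Hill Ln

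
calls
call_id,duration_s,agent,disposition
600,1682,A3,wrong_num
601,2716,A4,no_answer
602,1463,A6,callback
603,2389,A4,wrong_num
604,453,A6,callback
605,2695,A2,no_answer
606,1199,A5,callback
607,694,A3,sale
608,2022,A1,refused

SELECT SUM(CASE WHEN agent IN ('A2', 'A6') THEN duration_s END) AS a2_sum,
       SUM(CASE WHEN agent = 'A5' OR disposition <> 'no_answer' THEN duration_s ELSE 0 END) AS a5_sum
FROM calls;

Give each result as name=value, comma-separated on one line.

a2_sum=4611, a5_sum=9902

[a2_sum: agent IN ('A2', 'A6')]
call_id=600: ✗
call_id=601: ✗
call_id=602: ✓ → 1463
call_id=603: ✗
call_id=604: ✓ → 453
call_id=605: ✓ → 2695
call_id=606: ✗
call_id=607: ✗
call_id=608: ✗
a2_sum = 1463 + 453 + 2695 = 4611
—
[a5_sum: agent = 'A5' OR disposition <> 'no_answer']
call_id=600: ✓ → 1682
call_id=601: ✗
call_id=602: ✓ → 1463
call_id=603: ✓ → 2389
call_id=604: ✓ → 453
call_id=605: ✗
call_id=606: ✓ → 1199
call_id=607: ✓ → 694
call_id=608: ✓ → 2022
a5_sum = 1682 + 1463 + 2389 + 453 + 1199 + 694 + 2022 = 9902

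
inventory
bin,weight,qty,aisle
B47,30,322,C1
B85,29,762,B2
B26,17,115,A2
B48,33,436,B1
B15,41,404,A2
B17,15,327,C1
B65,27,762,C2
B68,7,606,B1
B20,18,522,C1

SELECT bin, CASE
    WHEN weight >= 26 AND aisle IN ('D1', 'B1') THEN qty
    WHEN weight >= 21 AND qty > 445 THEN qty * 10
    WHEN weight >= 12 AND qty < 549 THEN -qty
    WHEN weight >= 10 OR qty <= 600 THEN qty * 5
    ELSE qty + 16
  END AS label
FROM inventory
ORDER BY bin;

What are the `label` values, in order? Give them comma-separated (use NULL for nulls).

-404, -327, -522, -115, -322, 436, 7620, 622, 7620

bin=B15: weight >= 12 AND qty < 549 → -404
bin=B17: weight >= 12 AND qty < 549 → -327
bin=B20: weight >= 12 AND qty < 549 → -522
bin=B26: weight >= 12 AND qty < 549 → -115
bin=B47: weight >= 12 AND qty < 549 → -322
bin=B48: weight >= 26 AND aisle IN ('D1', 'B1') → 436
bin=B65: weight >= 21 AND qty > 445 → 7620
bin=B68: ELSE → 622
bin=B85: weight >= 21 AND qty > 445 → 7620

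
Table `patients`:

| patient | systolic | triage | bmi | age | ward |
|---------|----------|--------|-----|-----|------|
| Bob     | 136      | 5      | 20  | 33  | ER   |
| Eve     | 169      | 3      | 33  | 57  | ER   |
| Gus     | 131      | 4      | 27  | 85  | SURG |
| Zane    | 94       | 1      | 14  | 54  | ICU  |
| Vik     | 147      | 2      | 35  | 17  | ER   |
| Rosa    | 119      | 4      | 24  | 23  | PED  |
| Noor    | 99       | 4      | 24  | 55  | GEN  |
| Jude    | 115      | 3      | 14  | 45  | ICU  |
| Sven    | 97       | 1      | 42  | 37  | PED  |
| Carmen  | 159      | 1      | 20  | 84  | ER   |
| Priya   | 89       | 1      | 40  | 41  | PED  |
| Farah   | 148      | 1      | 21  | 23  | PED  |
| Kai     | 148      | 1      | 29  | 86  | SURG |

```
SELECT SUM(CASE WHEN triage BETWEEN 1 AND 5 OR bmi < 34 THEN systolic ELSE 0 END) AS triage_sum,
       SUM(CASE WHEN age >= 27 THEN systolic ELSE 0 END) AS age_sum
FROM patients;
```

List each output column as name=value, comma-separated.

triage_sum=1651, age_sum=1237

[triage_sum: triage BETWEEN 1 AND 5 OR bmi < 34]
patient=Bob: ✓ → 136
patient=Eve: ✓ → 169
patient=Gus: ✓ → 131
patient=Zane: ✓ → 94
patient=Vik: ✓ → 147
patient=Rosa: ✓ → 119
patient=Noor: ✓ → 99
patient=Jude: ✓ → 115
patient=Sven: ✓ → 97
patient=Carmen: ✓ → 159
patient=Priya: ✓ → 89
patient=Farah: ✓ → 148
patient=Kai: ✓ → 148
triage_sum = 136 + 169 + 131 + 94 + 147 + 119 + 99 + 115 + 97 + 159 + 89 + 148 + 148 = 1651
—
[age_sum: age >= 27]
patient=Bob: ✓ → 136
patient=Eve: ✓ → 169
patient=Gus: ✓ → 131
patient=Zane: ✓ → 94
patient=Vik: ✗
patient=Rosa: ✗
patient=Noor: ✓ → 99
patient=Jude: ✓ → 115
patient=Sven: ✓ → 97
patient=Carmen: ✓ → 159
patient=Priya: ✓ → 89
patient=Farah: ✗
patient=Kai: ✓ → 148
age_sum = 136 + 169 + 131 + 94 + 99 + 115 + 97 + 159 + 89 + 148 = 1237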